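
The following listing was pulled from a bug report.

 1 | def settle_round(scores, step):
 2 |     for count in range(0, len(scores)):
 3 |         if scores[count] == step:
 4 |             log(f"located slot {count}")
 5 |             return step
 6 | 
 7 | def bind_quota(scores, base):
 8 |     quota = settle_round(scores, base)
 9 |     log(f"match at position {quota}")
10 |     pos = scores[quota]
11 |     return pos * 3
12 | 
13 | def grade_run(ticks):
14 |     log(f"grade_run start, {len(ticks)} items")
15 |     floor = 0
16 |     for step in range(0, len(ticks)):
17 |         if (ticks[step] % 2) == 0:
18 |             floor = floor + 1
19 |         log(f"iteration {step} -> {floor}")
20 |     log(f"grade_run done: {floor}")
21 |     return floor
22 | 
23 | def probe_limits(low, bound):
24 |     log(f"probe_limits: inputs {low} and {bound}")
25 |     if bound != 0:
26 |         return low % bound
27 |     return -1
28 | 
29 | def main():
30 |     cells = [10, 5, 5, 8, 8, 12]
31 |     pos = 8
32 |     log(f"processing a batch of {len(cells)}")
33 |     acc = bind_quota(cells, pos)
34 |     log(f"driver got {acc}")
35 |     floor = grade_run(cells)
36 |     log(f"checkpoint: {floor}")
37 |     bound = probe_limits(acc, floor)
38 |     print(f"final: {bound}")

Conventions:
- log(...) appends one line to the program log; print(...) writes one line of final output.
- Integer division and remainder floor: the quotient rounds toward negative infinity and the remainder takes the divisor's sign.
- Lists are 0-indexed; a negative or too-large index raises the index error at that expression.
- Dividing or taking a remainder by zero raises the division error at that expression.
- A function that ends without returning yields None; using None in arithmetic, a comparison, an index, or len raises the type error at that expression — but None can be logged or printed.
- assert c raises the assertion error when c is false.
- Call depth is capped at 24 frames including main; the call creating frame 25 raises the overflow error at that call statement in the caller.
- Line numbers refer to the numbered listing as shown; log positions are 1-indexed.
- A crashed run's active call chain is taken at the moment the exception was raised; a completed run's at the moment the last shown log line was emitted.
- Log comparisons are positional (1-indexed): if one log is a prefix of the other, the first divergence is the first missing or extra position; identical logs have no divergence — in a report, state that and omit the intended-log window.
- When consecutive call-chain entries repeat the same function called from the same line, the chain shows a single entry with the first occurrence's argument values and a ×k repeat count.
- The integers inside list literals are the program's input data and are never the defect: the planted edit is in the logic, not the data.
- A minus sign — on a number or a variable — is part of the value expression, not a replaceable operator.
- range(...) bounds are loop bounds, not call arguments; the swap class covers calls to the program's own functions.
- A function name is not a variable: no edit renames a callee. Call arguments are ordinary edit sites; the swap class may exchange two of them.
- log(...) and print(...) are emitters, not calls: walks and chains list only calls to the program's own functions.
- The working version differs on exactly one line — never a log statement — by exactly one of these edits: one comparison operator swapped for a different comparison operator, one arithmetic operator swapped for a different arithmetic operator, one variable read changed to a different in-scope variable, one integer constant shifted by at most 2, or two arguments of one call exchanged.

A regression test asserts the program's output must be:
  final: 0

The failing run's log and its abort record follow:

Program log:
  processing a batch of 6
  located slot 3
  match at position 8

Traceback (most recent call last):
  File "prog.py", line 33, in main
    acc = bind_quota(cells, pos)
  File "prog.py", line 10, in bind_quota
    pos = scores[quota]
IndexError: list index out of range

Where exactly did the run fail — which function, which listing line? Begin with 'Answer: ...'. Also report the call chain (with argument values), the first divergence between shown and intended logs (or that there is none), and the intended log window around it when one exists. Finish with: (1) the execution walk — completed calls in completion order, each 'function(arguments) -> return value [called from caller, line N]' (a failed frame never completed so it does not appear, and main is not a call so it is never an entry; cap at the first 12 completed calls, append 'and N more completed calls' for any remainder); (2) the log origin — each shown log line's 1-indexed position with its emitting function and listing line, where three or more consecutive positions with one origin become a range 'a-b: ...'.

Answer: the error was raised in bind_quota, line 10.
The tell: The earliest visible damage is log position 3 — 'match at position 8' rather than the intended 'match at position 3'.
Call chain: main -> bind_quota([10, 5, 5, 8, 8, 12], 8) (called at line 33).
First divergence: position 3; shown 'match at position 8' vs intended 'match at position 3'.
Intended log window:
  1: processing a batch of 6
  2: located slot 3
  3: match at position 3
  4: driver got 24
Execution walk:
  settle_round([10, 5, 5, 8, 8, 12], 8) -> 8  [called from bind_quota, line 8]
Log origins:
  1 — main, line 32
  2 — settle_round, line 4
  3 — bind_quota, line 9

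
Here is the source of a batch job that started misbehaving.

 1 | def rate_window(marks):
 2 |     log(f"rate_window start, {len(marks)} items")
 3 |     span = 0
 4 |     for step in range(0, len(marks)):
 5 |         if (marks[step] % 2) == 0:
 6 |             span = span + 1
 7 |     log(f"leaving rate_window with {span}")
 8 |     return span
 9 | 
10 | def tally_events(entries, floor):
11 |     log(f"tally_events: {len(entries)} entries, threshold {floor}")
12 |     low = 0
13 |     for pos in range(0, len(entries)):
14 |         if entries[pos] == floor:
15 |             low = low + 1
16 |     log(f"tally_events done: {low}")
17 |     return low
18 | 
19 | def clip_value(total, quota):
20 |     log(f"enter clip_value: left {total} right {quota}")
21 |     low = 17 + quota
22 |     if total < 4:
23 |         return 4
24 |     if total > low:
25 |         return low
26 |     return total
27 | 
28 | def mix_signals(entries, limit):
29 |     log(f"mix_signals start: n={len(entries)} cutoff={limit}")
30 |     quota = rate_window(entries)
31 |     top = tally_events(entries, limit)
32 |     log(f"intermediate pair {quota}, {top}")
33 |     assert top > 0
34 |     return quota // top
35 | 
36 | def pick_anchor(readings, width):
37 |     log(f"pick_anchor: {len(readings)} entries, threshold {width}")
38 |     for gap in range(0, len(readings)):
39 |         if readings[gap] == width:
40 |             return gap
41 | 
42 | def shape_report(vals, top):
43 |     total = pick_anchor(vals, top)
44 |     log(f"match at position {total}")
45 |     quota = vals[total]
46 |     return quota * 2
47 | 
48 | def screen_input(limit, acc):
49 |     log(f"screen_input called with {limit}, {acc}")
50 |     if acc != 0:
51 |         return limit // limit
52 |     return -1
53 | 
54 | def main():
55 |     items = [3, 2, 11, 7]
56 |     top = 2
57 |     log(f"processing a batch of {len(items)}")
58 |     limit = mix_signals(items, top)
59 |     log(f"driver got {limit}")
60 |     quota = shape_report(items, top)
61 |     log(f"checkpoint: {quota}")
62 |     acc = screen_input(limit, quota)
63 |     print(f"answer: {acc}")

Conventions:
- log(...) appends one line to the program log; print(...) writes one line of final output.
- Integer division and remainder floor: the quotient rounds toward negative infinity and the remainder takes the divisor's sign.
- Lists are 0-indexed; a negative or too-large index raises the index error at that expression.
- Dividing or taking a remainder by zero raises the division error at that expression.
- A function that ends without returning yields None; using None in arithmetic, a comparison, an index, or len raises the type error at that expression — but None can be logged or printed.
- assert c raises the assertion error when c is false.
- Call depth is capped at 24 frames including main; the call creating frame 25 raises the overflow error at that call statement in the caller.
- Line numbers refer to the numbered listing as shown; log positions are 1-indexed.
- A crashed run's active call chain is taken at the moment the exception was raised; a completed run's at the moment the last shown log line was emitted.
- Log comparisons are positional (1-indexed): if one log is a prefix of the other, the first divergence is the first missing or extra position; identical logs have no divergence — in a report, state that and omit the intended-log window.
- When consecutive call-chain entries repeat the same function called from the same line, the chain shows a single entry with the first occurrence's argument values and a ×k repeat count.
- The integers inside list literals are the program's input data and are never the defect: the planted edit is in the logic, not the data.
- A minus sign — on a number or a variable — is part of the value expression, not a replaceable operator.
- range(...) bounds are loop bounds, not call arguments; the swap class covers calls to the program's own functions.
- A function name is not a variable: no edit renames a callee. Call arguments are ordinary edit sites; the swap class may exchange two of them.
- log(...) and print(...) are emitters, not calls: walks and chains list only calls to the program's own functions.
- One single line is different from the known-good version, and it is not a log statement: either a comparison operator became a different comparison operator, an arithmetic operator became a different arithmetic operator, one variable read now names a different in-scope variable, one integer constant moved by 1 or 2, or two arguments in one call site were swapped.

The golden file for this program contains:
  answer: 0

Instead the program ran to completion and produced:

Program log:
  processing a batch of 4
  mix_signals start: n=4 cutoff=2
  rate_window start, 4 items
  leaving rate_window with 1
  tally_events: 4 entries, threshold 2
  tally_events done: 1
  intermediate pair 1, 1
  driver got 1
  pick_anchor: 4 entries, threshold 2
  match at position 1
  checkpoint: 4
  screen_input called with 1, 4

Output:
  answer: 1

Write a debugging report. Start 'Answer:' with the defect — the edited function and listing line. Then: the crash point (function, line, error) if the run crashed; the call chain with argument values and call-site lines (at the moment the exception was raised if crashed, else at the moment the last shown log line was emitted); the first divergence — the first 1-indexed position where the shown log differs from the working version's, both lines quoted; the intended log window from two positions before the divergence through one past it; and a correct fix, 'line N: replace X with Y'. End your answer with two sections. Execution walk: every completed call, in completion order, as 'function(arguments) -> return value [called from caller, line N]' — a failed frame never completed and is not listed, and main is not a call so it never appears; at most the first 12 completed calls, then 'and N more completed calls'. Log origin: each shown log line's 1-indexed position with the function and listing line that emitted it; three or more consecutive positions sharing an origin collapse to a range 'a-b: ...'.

Answer: the defect is in screen_input at line 51.
Core observation: Nothing in the log betrays the bug — only the output does.
Call chain: main -> screen_input(1, 4) (called at line 62).
First divergence: none — the logs agree in full.
Execution walk:
  rate_window([3, 2, 11, 7]) -> 1  [called from mix_signals, line 30]
  tally_events([3, 2, 11, 7], 2) -> 1  [called from mix_signals, line 31]
  mix_signals([3, 2, 11, 7], 2) -> 1  [called from main, line 58]
  pick_anchor([3, 2, 11, 7], 2) -> 1  [called from shape_report, line 43]
  shape_report([3, 2, 11, 7], 2) -> 4  [called from main, line 60]
  screen_input(1, 4) -> 1  [called from main, line 62]
Log origins:
  1: emitted by main (line 57)
  2: emitted by mix_signals (line 29)
  3: emitted by rate_window (line 2)
  4: emitted by rate_window (line 7)
  5: emitted by tally_events (line 11)
  6: emitted by tally_events (line 16)
  7: emitted by mix_signals (line 32)
  8: emitted by main (line 59)
  9: emitted by pick_anchor (line 37)
  10: emitted by shape_report (line 44)
  11: emitted by main (line 61)
  12: emitted by screen_input (line 49)
A correct fix: line 51: replace `limit // limit` with `limit // acc`.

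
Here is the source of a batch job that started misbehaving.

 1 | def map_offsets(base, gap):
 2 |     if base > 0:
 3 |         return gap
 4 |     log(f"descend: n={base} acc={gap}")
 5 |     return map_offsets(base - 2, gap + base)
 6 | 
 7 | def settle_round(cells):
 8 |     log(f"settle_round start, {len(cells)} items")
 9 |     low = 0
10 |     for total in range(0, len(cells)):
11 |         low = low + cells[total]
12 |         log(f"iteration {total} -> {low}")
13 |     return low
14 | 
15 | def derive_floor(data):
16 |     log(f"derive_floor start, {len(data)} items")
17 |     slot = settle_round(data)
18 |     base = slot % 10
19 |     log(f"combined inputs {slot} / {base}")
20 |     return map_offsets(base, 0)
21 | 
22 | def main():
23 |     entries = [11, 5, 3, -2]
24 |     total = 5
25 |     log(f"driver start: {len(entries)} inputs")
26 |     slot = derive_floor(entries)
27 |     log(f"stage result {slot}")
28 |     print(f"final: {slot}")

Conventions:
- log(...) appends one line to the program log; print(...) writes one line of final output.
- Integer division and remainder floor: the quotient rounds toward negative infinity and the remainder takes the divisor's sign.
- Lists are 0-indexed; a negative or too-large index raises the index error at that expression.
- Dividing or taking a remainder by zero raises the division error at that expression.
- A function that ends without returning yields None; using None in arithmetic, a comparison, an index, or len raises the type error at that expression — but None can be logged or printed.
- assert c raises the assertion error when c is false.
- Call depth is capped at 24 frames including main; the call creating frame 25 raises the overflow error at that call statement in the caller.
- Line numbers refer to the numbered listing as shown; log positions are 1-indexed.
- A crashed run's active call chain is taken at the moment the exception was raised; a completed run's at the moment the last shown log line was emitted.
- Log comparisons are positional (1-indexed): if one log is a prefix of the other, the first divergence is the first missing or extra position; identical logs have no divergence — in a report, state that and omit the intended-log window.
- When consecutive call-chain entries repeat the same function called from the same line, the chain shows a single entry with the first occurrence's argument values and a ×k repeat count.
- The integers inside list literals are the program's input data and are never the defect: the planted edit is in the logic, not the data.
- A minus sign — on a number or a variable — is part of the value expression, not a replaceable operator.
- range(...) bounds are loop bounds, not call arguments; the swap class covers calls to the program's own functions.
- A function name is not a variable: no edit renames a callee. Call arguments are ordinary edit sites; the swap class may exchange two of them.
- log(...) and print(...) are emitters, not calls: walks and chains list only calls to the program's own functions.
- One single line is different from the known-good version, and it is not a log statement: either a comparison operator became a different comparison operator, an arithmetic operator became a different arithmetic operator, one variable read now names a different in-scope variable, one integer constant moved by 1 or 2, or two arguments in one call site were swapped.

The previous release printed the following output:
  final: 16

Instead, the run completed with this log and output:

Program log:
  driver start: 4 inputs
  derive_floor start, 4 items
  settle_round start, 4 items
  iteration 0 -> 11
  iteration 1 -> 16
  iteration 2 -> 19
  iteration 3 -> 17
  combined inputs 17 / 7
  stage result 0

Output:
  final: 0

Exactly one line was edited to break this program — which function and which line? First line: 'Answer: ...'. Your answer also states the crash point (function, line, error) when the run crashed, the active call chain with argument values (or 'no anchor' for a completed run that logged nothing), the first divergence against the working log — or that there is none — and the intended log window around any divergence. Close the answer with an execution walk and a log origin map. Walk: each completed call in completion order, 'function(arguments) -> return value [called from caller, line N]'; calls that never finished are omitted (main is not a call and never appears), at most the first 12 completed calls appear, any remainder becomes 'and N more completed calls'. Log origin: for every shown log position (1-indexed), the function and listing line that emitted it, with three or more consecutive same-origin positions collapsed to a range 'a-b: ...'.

Answer: the defect is in map_offsets at line 2.
Core observation: Position 9 is the first bad log line: 'stage result 0' should read 'descend: n=7 acc=0'.
Call chain: main.
First divergence: position 9 — the shown line 'stage result 0' should read 'descend: n=7 acc=0'.
Intended log window:
  7: iteration 3 -> 17
  8: combined inputs 17 / 7
  9: descend: n=7 acc=0
  10: descend: n=5 acc=7
Execution walk:
  settle_round([11, 5, 3, -2]) -> 17  [called from derive_floor, line 17]
  map_offsets(7, 0) -> 0  [called from derive_floor, line 20]
  derive_floor([11, 5, 3, -2]) -> 0  [called from main, line 26]
Log origins:
  1: emitted by main (line 25)
  2: emitted by derive_floor (line 16)
  3: emitted by settle_round (line 8)
  4-7: emitted by settle_round (line 12)
  8: emitted by derive_floor (line 19)
  9: emitted by main (line 27)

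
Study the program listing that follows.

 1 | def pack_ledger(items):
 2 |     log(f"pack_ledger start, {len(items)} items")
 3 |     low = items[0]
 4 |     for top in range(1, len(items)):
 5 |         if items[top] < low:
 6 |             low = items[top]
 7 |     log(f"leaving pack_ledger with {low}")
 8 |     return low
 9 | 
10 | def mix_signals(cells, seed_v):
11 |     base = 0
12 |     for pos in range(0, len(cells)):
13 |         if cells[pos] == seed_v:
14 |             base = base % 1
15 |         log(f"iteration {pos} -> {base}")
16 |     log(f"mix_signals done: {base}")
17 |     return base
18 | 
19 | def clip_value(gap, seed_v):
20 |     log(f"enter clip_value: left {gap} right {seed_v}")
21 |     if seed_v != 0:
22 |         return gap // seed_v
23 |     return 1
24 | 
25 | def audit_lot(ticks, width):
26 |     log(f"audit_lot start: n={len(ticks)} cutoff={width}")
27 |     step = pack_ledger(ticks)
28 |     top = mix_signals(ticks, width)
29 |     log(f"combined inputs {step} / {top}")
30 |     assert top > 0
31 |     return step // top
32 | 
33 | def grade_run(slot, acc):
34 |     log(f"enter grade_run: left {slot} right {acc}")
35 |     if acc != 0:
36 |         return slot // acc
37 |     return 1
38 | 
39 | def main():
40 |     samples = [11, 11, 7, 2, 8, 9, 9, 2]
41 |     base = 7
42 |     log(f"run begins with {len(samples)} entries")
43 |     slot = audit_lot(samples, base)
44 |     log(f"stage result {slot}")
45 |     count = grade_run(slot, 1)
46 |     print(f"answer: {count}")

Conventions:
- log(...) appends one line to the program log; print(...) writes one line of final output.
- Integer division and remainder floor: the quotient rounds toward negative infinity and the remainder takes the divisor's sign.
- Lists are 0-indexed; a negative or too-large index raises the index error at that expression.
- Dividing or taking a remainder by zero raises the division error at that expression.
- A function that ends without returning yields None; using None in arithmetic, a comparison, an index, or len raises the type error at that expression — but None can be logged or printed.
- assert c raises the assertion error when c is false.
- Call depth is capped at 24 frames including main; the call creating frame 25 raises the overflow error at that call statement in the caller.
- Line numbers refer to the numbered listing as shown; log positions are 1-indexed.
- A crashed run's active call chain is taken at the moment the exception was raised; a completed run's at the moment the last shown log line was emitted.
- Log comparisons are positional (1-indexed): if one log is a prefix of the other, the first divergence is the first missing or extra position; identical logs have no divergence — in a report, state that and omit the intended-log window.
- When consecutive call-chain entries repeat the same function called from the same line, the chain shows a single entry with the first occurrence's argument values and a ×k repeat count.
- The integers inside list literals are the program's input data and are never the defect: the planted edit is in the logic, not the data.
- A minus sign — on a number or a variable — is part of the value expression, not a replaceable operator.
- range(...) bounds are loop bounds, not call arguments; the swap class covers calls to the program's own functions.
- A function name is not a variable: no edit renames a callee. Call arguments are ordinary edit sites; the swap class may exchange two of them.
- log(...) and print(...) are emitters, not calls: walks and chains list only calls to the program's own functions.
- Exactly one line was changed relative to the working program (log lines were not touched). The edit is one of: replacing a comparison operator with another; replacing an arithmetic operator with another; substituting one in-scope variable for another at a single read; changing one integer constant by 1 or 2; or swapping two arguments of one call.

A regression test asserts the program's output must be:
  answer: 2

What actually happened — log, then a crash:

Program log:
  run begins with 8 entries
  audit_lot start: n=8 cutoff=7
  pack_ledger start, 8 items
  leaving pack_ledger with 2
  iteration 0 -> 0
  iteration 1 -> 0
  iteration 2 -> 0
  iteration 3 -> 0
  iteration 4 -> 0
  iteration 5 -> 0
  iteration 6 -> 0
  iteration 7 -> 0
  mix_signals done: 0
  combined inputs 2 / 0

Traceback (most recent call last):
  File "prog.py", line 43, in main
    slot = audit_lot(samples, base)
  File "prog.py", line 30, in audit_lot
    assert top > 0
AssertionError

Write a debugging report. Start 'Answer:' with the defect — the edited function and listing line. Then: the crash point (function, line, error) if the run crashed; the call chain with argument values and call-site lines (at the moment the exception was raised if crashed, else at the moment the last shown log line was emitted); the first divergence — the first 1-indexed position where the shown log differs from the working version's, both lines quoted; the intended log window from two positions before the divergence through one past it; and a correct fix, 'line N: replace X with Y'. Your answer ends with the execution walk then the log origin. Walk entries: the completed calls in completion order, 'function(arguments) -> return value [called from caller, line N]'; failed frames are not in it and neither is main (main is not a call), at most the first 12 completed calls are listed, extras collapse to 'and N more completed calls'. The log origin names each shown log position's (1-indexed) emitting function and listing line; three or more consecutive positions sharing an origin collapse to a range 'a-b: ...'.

Answer: the defect is in mix_signals at line 14.
The tell: The earliest visible damage is log position 7 — 'iteration 2 -> 0' rather than the intended 'iteration 2 -> 1'.
Crash: audit_lot, line 30, AssertionError.
Call chain: main -> audit_lot([11, 11, 7, 2, 8, 9, 9, 2], 7) (called at line 43).
First divergence: position 7 — the shown line 'iteration 2 -> 0' should read 'iteration 2 -> 1'.
Intended log window:
  5: iteration 0 -> 0
  6: iteration 1 -> 0
  7: iteration 2 -> 1
  8: iteration 3 -> 1
Execution walk:
  pack_ledger([11, 11, 7, 2, 8, 9, 9, 2]) -> 2  [called from audit_lot, line 27]
  mix_signals([11, 11, 7, 2, 8, 9, 9, 2], 7) -> 0  [called from audit_lot, line 28]
Log line origins:
  1 — main, line 42
  2 — audit_lot, line 26
  3 — pack_ledger, line 2
  4 — pack_ledger, line 7
  5-12 — mix_signals, line 15
  13 — mix_signals, line 16
  14 — audit_lot, line 29
A correct fix: line 14: replace `%` with `+`.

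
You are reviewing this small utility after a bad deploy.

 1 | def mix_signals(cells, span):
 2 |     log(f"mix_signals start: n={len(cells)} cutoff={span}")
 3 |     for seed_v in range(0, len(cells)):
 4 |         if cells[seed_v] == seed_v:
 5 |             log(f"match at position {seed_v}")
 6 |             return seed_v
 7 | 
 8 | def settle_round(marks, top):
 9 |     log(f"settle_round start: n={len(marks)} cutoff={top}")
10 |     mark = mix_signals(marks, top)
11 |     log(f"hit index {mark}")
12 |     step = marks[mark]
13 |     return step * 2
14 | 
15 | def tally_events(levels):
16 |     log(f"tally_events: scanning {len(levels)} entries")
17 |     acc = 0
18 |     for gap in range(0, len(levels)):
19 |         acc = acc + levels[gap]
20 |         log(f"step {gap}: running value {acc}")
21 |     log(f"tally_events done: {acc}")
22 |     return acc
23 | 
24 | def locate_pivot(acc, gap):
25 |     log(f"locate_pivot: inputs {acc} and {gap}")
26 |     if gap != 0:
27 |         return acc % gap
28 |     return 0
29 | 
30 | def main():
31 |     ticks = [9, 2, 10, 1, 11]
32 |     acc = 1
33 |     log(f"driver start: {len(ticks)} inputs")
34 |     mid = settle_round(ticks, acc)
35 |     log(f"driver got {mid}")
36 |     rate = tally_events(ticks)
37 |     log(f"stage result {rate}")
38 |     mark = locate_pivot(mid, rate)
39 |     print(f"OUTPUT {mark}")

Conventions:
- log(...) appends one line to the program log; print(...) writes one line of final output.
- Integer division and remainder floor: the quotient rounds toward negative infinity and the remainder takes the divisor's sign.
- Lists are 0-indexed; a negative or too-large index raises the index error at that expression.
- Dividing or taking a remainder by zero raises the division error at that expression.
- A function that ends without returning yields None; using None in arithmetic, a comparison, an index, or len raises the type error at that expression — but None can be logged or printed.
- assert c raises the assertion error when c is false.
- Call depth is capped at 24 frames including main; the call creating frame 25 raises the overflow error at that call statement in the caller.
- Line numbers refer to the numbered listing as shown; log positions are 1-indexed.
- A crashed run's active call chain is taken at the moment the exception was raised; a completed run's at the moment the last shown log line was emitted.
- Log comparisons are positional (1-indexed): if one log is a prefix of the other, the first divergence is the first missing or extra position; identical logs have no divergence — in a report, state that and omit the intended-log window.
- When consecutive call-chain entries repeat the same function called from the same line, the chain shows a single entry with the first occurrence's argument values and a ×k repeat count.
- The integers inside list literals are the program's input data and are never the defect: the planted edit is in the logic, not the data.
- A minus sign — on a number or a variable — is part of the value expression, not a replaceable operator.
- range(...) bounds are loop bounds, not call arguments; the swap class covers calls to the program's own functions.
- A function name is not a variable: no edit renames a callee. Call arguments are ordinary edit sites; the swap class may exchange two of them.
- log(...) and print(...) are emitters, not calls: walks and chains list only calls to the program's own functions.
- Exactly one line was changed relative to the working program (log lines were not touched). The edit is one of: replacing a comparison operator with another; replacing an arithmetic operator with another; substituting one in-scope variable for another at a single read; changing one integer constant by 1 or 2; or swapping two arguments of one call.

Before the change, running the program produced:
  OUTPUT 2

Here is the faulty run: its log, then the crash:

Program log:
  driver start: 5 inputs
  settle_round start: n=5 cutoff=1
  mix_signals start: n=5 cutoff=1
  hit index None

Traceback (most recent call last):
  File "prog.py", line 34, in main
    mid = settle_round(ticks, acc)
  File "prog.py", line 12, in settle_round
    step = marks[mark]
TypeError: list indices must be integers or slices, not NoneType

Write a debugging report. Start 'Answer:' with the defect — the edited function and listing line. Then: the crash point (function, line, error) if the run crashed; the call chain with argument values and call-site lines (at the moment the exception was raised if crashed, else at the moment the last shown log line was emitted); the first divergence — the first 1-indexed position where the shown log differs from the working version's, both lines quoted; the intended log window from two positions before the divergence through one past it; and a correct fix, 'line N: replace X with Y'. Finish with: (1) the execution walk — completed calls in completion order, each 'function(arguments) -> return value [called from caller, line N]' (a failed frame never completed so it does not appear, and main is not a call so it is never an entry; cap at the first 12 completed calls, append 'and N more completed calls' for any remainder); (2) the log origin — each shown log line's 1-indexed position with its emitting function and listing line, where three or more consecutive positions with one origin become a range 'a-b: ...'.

Answer: the defect is in mix_signals at line 4.
The tell: The log first diverges at position 4: the faulty run prints 'hit index None' where the working version prints 'match at position 3'.
Crash: settle_round, line 12, TypeError.
Call chain: main -> settle_round([9, 2, 10, 1, 11], 1) (called at line 34).
First divergence: at position 4 the run shows 'hit index None' where the working version logs 'match at position 3'.
Intended log window:
  2: settle_round start: n=5 cutoff=1
  3: mix_signals start: n=5 cutoff=1
  4: match at position 3
  5: hit index 3
Execution walk:
  mix_signals([9, 2, 10, 1, 11], 1) -> None  [called from settle_round, line 10]
Log origin:
  1: logged in main at line 33
  2: logged in settle_round at line 9
  3: logged in mix_signals at line 2
  4: logged in settle_round at line 11
A correct fix: line 4: replace `cells[seed_v] == seed_v` with `cells[seed_v] == span`.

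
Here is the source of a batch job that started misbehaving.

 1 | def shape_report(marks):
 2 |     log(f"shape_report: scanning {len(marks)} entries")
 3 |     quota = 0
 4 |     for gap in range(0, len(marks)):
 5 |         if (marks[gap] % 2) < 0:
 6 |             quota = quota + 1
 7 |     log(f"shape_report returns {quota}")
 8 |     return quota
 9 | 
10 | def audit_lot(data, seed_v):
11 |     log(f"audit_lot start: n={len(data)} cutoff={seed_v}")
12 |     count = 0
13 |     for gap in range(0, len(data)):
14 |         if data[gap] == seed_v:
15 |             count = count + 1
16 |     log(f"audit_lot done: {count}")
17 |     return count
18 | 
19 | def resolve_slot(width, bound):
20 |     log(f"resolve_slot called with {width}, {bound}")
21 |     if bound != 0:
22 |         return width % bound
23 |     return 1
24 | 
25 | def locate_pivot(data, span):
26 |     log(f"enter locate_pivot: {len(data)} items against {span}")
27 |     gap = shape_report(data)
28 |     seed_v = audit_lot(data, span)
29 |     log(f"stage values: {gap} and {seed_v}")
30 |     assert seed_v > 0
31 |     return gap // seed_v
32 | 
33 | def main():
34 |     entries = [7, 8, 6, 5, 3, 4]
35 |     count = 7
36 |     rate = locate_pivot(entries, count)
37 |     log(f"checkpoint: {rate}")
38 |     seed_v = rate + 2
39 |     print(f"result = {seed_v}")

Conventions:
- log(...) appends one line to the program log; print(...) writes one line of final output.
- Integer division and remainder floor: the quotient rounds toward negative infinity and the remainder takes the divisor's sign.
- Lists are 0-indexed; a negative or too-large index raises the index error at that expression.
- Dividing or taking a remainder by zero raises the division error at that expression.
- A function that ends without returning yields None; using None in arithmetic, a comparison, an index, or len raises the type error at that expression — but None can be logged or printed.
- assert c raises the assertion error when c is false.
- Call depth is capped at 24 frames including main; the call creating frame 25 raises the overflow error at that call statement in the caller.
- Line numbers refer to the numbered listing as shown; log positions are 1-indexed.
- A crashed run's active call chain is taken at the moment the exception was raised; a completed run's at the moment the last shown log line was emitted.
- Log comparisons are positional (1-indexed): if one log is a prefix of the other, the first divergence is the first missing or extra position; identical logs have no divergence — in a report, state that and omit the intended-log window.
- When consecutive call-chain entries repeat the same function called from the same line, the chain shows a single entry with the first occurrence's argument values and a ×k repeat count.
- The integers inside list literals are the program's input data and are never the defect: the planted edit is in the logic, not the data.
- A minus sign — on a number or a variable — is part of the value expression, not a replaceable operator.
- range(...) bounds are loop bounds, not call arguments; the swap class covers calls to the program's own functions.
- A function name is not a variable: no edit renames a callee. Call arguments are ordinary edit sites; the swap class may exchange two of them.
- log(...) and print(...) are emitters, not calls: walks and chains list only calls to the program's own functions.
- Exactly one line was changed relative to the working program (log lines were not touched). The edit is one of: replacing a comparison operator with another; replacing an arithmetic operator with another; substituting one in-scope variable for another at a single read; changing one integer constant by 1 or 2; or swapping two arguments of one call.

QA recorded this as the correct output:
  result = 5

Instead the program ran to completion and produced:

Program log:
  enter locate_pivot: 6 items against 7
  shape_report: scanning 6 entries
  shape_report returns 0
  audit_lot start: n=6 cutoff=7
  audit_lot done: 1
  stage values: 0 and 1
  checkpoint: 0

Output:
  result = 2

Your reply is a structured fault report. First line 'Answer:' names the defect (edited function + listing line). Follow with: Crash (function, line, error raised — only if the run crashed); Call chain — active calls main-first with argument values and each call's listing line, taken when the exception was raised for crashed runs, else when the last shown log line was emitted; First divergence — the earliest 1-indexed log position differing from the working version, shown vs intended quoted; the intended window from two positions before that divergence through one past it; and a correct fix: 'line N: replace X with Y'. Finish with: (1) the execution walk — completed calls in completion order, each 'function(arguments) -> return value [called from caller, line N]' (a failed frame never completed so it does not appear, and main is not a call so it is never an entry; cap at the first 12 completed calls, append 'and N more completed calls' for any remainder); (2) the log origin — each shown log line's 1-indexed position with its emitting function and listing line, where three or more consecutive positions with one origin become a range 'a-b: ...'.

Answer: the defect is in shape_report at line 5.
The tell: At log position 3 the runs split — shown 'shape_report returns 0', but the working version logs 'shape_report returns 3'.
Call chain: main.
First divergence: position 3 — shown 'shape_report returns 0', intended 'shape_report returns 3'.
Intended log window:
  1: enter locate_pivot: 6 items against 7
  2: shape_report: scanning 6 entries
  3: shape_report returns 3
  4: audit_lot start: n=6 cutoff=7
Execution walk:
  shape_report([7, 8, 6, 5, 3, 4]) -> 0  [called from locate_pivot, line 27]
  audit_lot([7, 8, 6, 5, 3, 4], 7) -> 1  [called from locate_pivot, line 28]
  locate_pivot([7, 8, 6, 5, 3, 4], 7) -> 0  [called from main, line 36]
Origin of each log line:
  1: emitted by locate_pivot (line 26)
  2: emitted by shape_report (line 2)
  3: emitted by shape_report (line 7)
  4: emitted by audit_lot (line 11)
  5: emitted by audit_lot (line 16)
  6: emitted by locate_pivot (line 29)
  7: emitted by main (line 37)
A correct fix: line 5: replace `<` with `==`.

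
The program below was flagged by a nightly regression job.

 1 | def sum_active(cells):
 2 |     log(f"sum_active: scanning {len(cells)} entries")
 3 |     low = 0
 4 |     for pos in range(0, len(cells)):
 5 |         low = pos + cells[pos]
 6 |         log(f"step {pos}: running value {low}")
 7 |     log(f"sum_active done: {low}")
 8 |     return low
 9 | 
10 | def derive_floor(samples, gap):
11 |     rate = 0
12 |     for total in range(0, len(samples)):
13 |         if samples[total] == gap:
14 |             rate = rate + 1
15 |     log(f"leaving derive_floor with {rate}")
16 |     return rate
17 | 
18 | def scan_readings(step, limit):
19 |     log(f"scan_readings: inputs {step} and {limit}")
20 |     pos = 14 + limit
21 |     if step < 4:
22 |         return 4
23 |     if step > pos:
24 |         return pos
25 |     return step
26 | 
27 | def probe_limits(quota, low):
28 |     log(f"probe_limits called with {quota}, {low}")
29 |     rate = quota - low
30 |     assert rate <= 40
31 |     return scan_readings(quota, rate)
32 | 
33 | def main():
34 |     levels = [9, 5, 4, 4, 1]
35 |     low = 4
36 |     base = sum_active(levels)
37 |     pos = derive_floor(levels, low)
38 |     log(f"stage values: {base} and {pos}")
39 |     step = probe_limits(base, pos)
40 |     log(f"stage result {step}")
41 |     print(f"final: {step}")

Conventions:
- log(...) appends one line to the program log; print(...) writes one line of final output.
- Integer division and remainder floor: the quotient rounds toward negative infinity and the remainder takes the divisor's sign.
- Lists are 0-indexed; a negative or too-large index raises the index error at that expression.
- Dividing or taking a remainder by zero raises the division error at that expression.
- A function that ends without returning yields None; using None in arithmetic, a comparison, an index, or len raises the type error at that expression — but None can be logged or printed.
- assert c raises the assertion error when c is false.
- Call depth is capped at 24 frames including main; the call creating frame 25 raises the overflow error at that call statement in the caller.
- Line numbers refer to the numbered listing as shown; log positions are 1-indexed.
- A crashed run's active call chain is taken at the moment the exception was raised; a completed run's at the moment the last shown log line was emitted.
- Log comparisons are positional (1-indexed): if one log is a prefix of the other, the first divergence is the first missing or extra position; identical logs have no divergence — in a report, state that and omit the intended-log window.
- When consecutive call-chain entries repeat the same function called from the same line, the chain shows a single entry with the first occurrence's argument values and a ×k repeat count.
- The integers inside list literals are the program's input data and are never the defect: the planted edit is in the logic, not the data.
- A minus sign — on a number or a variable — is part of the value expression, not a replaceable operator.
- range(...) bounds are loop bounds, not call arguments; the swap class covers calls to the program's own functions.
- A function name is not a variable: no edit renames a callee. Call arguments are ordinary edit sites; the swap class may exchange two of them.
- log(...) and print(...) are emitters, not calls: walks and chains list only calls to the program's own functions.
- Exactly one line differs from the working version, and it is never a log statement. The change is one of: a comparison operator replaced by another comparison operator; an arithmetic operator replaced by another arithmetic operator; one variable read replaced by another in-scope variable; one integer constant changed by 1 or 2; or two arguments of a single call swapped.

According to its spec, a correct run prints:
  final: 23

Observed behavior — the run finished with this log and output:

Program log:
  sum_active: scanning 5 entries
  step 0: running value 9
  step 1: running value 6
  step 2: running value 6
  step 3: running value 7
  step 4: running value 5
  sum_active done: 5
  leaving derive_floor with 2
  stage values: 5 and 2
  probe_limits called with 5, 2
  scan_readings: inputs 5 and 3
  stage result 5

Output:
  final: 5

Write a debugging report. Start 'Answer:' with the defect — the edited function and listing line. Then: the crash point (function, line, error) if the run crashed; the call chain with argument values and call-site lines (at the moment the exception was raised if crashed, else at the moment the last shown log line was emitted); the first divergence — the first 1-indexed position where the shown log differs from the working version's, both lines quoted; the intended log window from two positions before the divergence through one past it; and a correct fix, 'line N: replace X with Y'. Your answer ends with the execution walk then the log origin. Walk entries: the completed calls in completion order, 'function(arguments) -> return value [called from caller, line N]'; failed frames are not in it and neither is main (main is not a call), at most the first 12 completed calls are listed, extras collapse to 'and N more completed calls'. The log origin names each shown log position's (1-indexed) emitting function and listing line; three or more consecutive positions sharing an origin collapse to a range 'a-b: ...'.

Answer: the defect is in sum_active at line 5.
Key observation: Everything matches until log position 3, which reads 'step 1: running value 6' in place of 'step 1: running value 14'.
Call chain: main.
First divergence: position 3; shown 'step 1: running value 6' vs intended 'step 1: running value 14'.
Intended log window:
  1: sum_active: scanning 5 entries
  2: step 0: running value 9
  3: step 1: running value 14
  4: step 2: running value 18
Execution walk:
  sum_active([9, 5, 4, 4, 1]) -> 5  [called from main, line 36]
  derive_floor([9, 5, 4, 4, 1], 4) -> 2  [called from main, line 37]
  scan_readings(5, 3) -> 5  [called from probe_limits, line 31]
  probe_limits(5, 2) -> 5  [called from main, line 39]
Origin of each log line:
  1: emitted by sum_active (line 2)
  2-6: emitted by sum_active (line 6)
  7: emitted by sum_active (line 7)
  8: emitted by derive_floor (line 15)
  9: emitted by main (line 38)
  10: emitted by probe_limits (line 28)
  11: emitted by scan_readings (line 19)
  12: emitted by main (line 40)
A correct fix: line 5: replace `pos + cells[pos]` with `low + cells[pos]`.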